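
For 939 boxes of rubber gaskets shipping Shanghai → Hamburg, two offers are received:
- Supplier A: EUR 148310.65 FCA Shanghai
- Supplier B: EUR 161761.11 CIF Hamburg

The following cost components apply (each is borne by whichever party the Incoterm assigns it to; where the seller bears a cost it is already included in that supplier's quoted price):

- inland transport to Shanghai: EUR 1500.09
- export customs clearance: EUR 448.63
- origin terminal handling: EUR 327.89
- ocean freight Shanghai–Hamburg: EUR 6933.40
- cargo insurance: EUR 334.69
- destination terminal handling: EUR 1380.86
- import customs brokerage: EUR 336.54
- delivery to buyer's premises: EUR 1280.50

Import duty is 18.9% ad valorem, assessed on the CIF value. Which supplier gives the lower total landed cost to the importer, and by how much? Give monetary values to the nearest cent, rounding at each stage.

Supplier A (FCA):
CIF value = FCA price + origin terminal + freight + insurance = 148310.65 + 327.89 + 6933.40 + 334.69 = 155906.63
Import duty = 155906.63 × 18.9% = 29466.35
Buyer bears (A): 327.89 + 6933.40 + 334.69 + 1380.86 + 336.54 + 1280.50 = 10593.88
Landed cost (A) = invoice 148310.65 + 10593.88 + duty 29466.35 = 188370.88
Supplier B (CIF):
The CIF price already equals the CIF value: 161761.11
Import duty = 161761.11 × 18.9% = 30572.85
Buyer bears (B): 1380.86 + 336.54 + 1280.50 = 2997.90
Landed cost (B) = invoice 161761.11 + 2997.90 + duty 30572.85 = 195331.86
Difference = |188370.88 − 195331.86| = 6960.98

Supplier A is cheaper by EUR 6960.98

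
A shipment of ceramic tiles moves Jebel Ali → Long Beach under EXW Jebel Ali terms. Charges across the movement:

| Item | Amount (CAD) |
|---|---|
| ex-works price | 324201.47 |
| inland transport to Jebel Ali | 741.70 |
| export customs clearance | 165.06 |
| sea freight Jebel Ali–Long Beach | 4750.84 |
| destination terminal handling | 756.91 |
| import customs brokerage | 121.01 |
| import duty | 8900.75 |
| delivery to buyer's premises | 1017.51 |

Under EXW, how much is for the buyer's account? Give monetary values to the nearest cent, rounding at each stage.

EXW: the seller makes goods available at their premises; the buyer bears all onward costs.
Seller's account: goods 324201.47 = 324201.47
Buyer's account: inland to port 741.70 + export clearance 165.06 + freight 4750.84 + destination terminal 756.91 + brokerage 121.01 + duty 8900.75 + delivery 1017.51 = 16453.78

Buyer's account: CAD 16453.78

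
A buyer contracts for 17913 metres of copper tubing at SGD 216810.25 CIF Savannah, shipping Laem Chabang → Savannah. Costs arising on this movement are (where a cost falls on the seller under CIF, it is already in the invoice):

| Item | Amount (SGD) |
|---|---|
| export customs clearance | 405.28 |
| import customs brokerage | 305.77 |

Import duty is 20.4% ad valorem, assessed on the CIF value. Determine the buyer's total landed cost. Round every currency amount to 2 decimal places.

CIF: the seller pays costs through ocean freight and marine insurance to the destination port.
Already in the invoice (seller's account under CIF): export clearance — exclude.
The CIF price already equals the CIF value: 216810.25
Import duty = 216810.25 × 20.4% = 44229.29
Buyer bears: brokerage 305.77 + duty 44229.29 = 44535.06
Landed cost = invoice 216810.25 + 44535.06 = 261345.31

Total landed cost: SGD 261345.31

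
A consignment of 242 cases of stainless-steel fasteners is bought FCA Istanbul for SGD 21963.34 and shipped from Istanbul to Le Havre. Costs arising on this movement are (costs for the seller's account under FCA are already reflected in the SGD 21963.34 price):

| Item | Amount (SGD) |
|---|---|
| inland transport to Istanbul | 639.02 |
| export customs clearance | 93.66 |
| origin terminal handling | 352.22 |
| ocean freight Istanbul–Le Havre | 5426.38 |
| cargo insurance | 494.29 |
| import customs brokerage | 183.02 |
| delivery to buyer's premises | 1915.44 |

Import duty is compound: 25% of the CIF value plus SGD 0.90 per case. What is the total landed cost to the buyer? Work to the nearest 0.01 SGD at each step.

Total landed cost: SGD 37611.55

FCA: the seller delivers export-cleared goods to the carrier; the buyer bears costs from that point.
Already in the invoice (seller's account under FCA): inland to port, export clearance — exclude.
CIF value = FCA price + origin terminal + freight + insurance = 21963.34 + 352.22 + 5426.38 + 494.29 = 28236.23
Ad valorem component: 28236.23 × 25% = 7059.06
Specific component: 242 × 0.90 = 217.80
Import duty = 7059.06 + 217.80 = 7276.86
Buyer bears: origin terminal 352.22 + freight 5426.38 + insurance 494.29 + brokerage 183.02 + delivery 1915.44 + duty 7276.86 = 15648.21
Landed cost = invoice 21963.34 + 15648.21 = 37611.55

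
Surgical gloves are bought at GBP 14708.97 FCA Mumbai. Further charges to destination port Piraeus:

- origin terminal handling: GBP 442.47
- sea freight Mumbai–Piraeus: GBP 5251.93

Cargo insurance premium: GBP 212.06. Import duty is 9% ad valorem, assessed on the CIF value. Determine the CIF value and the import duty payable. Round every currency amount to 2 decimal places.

CIF = FCA price + pre-shipment costs + freight + insurance
CIF = 14708.97 + 442.47 + 5251.93 + 212.06 = 20615.43
Import duty = 20615.43 × 9% = 1855.39

CIF value: GBP 20615.43; import duty: GBP 1855.39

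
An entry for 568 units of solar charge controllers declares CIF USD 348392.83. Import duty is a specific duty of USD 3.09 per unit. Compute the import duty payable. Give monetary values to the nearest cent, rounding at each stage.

Import duty = 568 × 3.09 = 1755.12

Import duty: USD 1755.12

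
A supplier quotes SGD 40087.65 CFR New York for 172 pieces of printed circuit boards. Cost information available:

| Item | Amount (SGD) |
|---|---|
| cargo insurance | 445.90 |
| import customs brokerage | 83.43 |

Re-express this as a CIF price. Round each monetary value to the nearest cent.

CIF price: SGD 40533.55

Not relevant to the conversion: brokerage — on the buyer under both terms; not part of either seller's price.
From CFR to CIF, the seller additionally bears: insurance.
CIF price = 40087.65 + 445.90 = 40533.55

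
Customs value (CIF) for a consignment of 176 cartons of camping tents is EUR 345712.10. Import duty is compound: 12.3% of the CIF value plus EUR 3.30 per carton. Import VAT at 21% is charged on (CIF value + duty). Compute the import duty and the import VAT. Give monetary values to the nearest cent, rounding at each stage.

Ad valorem component: 345712.10 × 12.3% = 42522.59
Specific component: 176 × 3.30 = 580.80
Import duty = 42522.59 + 580.80 = 43103.39
VAT base = CIF + duty = 345712.10 + 43103.39 = 388815.49
Import VAT = 388815.49 × 21% = 81651.25

Import duty: EUR 43103.39; import VAT: EUR 81651.25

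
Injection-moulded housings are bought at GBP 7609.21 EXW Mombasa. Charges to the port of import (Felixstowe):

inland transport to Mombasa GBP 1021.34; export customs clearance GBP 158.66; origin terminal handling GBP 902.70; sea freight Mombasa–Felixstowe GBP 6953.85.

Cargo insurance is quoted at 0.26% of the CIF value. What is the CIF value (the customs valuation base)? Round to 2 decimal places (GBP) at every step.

Let C be the CIF value. C = EXW price + pre-shipment costs + freight + 0.26% × C
C − 0.26% × C = 7609.21 + 1021.34 + 158.66 + 902.70 + 6953.85
0.9974 × C = 16645.76
C = 16645.76 / 0.9974 = 16689.15
Insurance premium = 0.26% × 16689.15 = 43.39

CIF value: GBP 16689.15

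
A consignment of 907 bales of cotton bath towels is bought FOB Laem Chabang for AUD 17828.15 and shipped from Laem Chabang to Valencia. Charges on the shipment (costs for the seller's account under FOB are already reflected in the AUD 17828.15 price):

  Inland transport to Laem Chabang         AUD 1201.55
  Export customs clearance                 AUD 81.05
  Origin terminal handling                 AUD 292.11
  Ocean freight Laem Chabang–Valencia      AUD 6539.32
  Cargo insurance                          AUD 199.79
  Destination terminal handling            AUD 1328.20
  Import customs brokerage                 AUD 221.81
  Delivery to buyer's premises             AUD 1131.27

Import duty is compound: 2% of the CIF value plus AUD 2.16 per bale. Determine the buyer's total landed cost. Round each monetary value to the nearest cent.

Total landed cost: AUD 29699.01

FOB: the seller bears costs until goods are on board at the origin port; the buyer bears freight, insurance and all costs thereafter.
Already in the invoice (seller's account under FOB): inland to port, export clearance, origin terminal — exclude.
CIF value = FOB price + freight + insurance = 17828.15 + 6539.32 + 199.79 = 24567.26
Ad valorem component: 24567.26 × 2% = 491.35
Specific component: 907 × 2.16 = 1959.12
Import duty = 491.35 + 1959.12 = 2450.47
Buyer bears: freight 6539.32 + insurance 199.79 + destination terminal 1328.20 + brokerage 221.81 + delivery 1131.27 + duty 2450.47 = 11870.86
Landed cost = invoice 17828.15 + 11870.86 = 29699.01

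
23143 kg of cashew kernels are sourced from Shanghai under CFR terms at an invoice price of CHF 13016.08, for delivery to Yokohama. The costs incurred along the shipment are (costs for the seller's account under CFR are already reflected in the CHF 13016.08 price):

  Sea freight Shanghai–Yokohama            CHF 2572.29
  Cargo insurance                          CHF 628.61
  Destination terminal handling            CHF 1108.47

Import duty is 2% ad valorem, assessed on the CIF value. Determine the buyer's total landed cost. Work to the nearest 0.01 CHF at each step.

Total landed cost: CHF 15026.05

CFR: the seller pays costs through ocean freight to the destination port, but not insurance.
Already in the invoice (seller's account under CFR): freight — exclude.
CIF value = CFR price + insurance = 13016.08 + 628.61 = 13644.69
Import duty = 13644.69 × 2% = 272.89
Buyer bears: insurance 628.61 + destination terminal 1108.47 + duty 272.89 = 2009.97
Landed cost = invoice 13016.08 + 2009.97 = 15026.05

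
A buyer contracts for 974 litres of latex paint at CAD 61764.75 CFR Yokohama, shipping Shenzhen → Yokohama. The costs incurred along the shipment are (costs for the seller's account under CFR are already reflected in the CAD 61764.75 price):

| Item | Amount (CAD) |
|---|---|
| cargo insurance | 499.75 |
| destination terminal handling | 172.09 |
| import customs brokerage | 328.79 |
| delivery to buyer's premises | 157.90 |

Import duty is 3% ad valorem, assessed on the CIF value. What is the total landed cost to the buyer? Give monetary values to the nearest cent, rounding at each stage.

Total landed cost: CAD 64791.22

CFR: the seller pays costs through ocean freight to the destination port, but not insurance.
CIF value = CFR price + insurance = 61764.75 + 499.75 = 62264.50
Import duty = 62264.50 × 3% = 1867.94
Buyer bears: insurance 499.75 + destination terminal 172.09 + brokerage 328.79 + delivery 157.90 + duty 1867.94 = 3026.47
Landed cost = invoice 61764.75 + 3026.47 = 64791.22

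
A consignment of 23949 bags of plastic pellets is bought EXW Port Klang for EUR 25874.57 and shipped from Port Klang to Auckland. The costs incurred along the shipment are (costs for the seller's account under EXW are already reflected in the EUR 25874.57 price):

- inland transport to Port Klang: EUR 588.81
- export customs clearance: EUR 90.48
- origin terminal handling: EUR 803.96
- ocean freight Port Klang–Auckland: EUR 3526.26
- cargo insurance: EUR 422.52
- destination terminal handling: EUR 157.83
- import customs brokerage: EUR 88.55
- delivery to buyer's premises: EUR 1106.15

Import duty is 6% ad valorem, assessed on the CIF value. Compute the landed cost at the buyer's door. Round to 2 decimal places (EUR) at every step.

EXW: the seller makes goods available at their premises; the buyer bears all onward costs.
CIF value = EXW price + inland to port + export clearance + origin terminal + freight + insurance = 25874.57 + 588.81 + 90.48 + 803.96 + 3526.26 + 422.52 = 31306.60
Import duty = 31306.60 × 6% = 1878.40
Buyer bears: inland to port 588.81 + export clearance 90.48 + origin terminal 803.96 + freight 3526.26 + insurance 422.52 + destination terminal 157.83 + brokerage 88.55 + delivery 1106.15 + duty 1878.40 = 8662.96
Landed cost = invoice 25874.57 + 8662.96 = 34537.53

Total landed cost: EUR 34537.53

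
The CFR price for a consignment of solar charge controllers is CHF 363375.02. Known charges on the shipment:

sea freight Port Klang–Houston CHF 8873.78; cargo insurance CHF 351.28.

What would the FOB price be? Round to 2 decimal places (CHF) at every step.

FOB price: CHF 354501.24

Not relevant to the conversion: insurance — on the buyer under both terms; not part of either seller's price.
From CFR to FOB, the seller no longer bears: freight.
FOB price = 363375.02 − 8873.78 = 354501.24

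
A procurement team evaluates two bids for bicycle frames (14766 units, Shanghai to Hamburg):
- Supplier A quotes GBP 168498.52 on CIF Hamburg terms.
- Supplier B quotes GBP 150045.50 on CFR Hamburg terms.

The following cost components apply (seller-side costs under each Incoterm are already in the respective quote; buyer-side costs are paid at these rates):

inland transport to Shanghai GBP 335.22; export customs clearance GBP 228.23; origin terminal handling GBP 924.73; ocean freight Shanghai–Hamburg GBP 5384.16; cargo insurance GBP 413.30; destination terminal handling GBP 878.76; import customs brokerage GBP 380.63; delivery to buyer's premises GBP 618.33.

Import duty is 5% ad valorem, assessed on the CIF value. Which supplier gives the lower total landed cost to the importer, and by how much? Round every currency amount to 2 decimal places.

Supplier B is cheaper by GBP 18941.71

Supplier A (CIF):
The CIF price already equals the CIF value: 168498.52
Import duty = 168498.52 × 5% = 8424.93
Buyer bears (A): 878.76 + 380.63 + 618.33 = 1877.72
Landed cost (A) = invoice 168498.52 + 1877.72 + duty 8424.93 = 178801.17
Supplier B (CFR):
CIF value = CFR price + insurance = 150045.50 + 413.30 = 150458.80
Import duty = 150458.80 × 5% = 7522.94
Buyer bears (B): 413.30 + 878.76 + 380.63 + 618.33 = 2291.02
Landed cost (B) = invoice 150045.50 + 2291.02 + duty 7522.94 = 159859.46
Difference = |178801.17 − 159859.46| = 18941.71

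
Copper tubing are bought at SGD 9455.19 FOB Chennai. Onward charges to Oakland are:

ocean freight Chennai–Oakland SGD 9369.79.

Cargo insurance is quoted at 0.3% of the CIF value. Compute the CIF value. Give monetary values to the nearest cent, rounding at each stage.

Let C be the CIF value. C = FOB price + freight + 0.3% × C
C − 0.3% × C = 9455.19 + 9369.79
0.997 × C = 18824.98
C = 18824.98 / 0.997 = 18881.62
Insurance premium = 0.3% × 18881.62 = 56.64

CIF value: SGD 18881.62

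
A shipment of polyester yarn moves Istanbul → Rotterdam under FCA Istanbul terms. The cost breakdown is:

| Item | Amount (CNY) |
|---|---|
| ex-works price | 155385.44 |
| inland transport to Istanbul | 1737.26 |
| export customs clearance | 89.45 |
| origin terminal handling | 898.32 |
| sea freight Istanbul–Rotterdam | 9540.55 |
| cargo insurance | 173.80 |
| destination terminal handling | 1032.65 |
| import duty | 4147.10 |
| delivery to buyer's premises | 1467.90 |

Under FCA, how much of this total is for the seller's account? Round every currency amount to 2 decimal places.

Seller's account: CNY 157212.15

FCA: the seller delivers export-cleared goods to the carrier; the buyer bears costs from that point.
Seller's account: goods 155385.44 + inland to port 1737.26 + export clearance 89.45 = 157212.15
Buyer's account: origin terminal 898.32 + freight 9540.55 + insurance 173.80 + destination terminal 1032.65 + duty 4147.10 + delivery 1467.90 = 17260.32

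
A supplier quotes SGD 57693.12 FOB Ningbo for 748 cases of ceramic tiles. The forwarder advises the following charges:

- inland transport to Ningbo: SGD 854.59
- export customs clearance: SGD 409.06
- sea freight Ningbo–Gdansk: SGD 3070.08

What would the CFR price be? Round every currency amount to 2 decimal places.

Not relevant to the conversion: export clearance, inland to port — on the seller under both FOB and CFR; already in the FOB price and stays in the CFR price.
From FOB to CFR, the seller additionally bears: freight.
CFR price = 57693.12 + 3070.08 = 60763.20

CFR price: SGD 60763.20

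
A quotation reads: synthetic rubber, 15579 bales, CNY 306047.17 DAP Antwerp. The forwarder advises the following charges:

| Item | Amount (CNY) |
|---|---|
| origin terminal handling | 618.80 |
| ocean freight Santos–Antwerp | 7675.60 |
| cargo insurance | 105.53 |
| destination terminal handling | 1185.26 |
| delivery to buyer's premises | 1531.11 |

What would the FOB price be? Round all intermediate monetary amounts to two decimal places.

FOB price: CNY 295549.67

Not relevant to the conversion: origin terminal — on the seller under both DAP and FOB; already in the DAP price and stays in the FOB price.
From DAP to FOB, the seller no longer bears: freight, insurance, destination terminal, delivery.
FOB price = 306047.17 − 7675.60 − 105.53 − 1185.26 − 1531.11 = 295549.67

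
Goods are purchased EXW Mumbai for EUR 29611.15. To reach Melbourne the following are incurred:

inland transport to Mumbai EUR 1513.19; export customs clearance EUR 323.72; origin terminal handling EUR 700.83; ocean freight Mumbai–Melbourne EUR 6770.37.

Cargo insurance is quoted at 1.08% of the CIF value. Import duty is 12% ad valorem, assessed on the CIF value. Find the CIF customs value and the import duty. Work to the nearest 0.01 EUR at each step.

Let C be the CIF value. C = EXW price + pre-shipment costs + freight + 1.08% × C
C − 1.08% × C = 29611.15 + 1513.19 + 323.72 + 700.83 + 6770.37
0.9892 × C = 38919.26
C = 38919.26 / 0.9892 = 39344.18
Insurance premium = 1.08% × 39344.18 = 424.92
Import duty = 39344.18 × 12% = 4721.30

CIF value: EUR 39344.18; import duty: EUR 4721.30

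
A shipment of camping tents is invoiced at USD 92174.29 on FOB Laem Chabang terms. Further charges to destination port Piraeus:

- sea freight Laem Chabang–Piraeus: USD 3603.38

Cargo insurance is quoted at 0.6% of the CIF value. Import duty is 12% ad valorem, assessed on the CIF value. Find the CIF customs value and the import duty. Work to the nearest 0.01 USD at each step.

Let C be the CIF value. C = FOB price + freight + 0.6% × C
C − 0.6% × C = 92174.29 + 3603.38
0.994 × C = 95777.67
C = 95777.67 / 0.994 = 96355.80
Insurance premium = 0.6% × 96355.80 = 578.13
Import duty = 96355.80 × 12% = 11562.70

CIF value: USD 96355.80; import duty: USD 11562.70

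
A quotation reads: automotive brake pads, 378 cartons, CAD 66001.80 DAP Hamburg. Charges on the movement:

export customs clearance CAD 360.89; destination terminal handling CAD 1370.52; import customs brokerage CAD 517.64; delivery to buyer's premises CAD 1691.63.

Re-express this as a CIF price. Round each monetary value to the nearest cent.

Not relevant to the conversion: export clearance — on the seller under both DAP and CIF; already in the DAP price and stays in the CIF price. brokerage — on the buyer under both terms; not part of either seller's price.
From DAP to CIF, the seller no longer bears: destination terminal, delivery.
CIF price = 66001.80 − 1370.52 − 1691.63 = 62939.65

CIF price: CAD 62939.65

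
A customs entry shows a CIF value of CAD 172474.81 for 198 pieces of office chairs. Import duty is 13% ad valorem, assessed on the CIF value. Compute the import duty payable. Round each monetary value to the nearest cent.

Import duty = 172474.81 × 13% = 22421.73

Import duty: CAD 22421.73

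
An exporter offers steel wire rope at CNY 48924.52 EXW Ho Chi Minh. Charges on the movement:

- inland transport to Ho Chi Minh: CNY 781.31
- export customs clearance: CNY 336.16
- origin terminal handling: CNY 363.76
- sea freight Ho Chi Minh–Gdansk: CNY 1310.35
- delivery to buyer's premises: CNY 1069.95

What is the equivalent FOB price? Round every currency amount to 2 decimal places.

FOB price: CNY 50405.75

Not relevant to the conversion: freight, delivery — on the buyer under both terms; not part of either seller's price.
From EXW to FOB, the seller additionally bears: inland to port, export clearance, origin terminal.
FOB price = 48924.52 + 781.31 + 336.16 + 363.76 = 50405.75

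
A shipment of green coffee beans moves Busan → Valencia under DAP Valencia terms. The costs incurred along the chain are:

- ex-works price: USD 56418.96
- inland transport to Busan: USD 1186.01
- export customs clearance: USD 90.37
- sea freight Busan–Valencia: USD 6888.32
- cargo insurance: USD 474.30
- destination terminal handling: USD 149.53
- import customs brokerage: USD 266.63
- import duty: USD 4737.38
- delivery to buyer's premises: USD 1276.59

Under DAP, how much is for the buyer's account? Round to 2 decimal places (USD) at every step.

Buyer's account: USD 5004.01

DAP: the seller bears all costs to the named destination except import duty and clearance.
Seller's account: goods 56418.96 + inland to port 1186.01 + export clearance 90.37 + freight 6888.32 + insurance 474.30 + destination terminal 149.53 + delivery 1276.59 = 66484.08
Buyer's account: brokerage 266.63 + duty 4737.38 = 5004.01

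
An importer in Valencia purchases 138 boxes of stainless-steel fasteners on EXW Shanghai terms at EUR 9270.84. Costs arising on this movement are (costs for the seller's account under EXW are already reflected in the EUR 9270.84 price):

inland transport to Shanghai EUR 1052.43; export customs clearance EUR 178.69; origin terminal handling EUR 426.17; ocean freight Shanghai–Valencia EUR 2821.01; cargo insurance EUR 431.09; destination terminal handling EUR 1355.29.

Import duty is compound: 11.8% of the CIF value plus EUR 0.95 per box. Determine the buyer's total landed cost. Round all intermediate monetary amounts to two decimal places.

Total landed cost: EUR 17339.89

EXW: the seller makes goods available at their premises; the buyer bears all onward costs.
CIF value = EXW price + inland to port + export clearance + origin terminal + freight + insurance = 9270.84 + 1052.43 + 178.69 + 426.17 + 2821.01 + 431.09 = 14180.23
Ad valorem component: 14180.23 × 11.8% = 1673.27
Specific component: 138 × 0.95 = 131.10
Import duty = 1673.27 + 131.10 = 1804.37
Buyer bears: inland to port 1052.43 + export clearance 178.69 + origin terminal 426.17 + freight 2821.01 + insurance 431.09 + destination terminal 1355.29 + duty 1804.37 = 8069.05
Landed cost = invoice 9270.84 + 8069.05 = 17339.89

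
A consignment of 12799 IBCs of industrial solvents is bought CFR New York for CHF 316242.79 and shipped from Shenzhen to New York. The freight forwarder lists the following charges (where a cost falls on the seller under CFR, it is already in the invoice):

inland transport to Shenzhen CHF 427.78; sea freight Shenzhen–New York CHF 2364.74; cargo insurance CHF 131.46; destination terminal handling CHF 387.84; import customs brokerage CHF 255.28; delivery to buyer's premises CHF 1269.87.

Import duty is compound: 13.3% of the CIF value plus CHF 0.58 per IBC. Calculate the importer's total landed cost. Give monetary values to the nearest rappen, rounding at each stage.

CFR: the seller pays costs through ocean freight to the destination port, but not insurance.
Already in the invoice (seller's account under CFR): inland to port, freight — exclude.
CIF value = CFR price + insurance = 316242.79 + 131.46 = 316374.25
Ad valorem component: 316374.25 × 13.3% = 42077.78
Specific component: 12799 × 0.58 = 7423.42
Import duty = 42077.78 + 7423.42 = 49501.20
Buyer bears: insurance 131.46 + destination terminal 387.84 + brokerage 255.28 + delivery 1269.87 + duty 49501.20 = 51545.65
Landed cost = invoice 316242.79 + 51545.65 = 367788.44

Total landed cost: CHF 367788.44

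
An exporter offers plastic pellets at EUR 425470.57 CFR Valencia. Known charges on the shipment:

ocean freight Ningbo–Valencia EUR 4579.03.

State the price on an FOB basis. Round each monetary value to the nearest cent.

From CFR to FOB, the seller no longer bears: freight.
FOB price = 425470.57 − 4579.03 = 420891.54

FOB price: EUR 420891.54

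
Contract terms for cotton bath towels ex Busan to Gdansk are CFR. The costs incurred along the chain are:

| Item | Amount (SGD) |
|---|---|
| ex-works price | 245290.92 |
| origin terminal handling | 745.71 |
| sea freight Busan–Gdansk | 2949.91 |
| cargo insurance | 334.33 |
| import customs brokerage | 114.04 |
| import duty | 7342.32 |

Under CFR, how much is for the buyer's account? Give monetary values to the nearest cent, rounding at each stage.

Buyer's account: SGD 7790.69

CFR: the seller pays costs through ocean freight to the destination port, but not insurance.
Seller's account: goods 245290.92 + origin terminal 745.71 + freight 2949.91 = 248986.54
Buyer's account: insurance 334.33 + brokerage 114.04 + duty 7342.32 = 7790.69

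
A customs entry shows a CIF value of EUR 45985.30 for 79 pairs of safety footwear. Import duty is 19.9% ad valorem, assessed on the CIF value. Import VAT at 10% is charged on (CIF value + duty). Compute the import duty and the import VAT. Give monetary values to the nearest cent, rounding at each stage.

Import duty = 45985.30 × 19.9% = 9151.07
VAT base = CIF + duty = 45985.30 + 9151.07 = 55136.37
Import VAT = 55136.37 × 10% = 5513.64

Import duty: EUR 9151.07; import VAT: EUR 5513.64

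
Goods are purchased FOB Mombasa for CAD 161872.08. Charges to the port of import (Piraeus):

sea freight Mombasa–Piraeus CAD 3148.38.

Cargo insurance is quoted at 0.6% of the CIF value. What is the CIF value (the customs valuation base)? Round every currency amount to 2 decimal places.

Let C be the CIF value. C = FOB price + freight + 0.6% × C
C − 0.6% × C = 161872.08 + 3148.38
0.994 × C = 165020.46
C = 165020.46 / 0.994 = 166016.56
Insurance premium = 0.6% × 166016.56 = 996.10

CIF value: CAD 166016.56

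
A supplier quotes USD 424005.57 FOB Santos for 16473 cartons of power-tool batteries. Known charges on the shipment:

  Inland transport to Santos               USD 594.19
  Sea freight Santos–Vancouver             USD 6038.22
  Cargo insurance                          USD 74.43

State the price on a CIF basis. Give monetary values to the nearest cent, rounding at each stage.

Not relevant to the conversion: inland to port — on the seller under both FOB and CIF; already in the FOB price and stays in the CIF price.
From FOB to CIF, the seller additionally bears: freight, insurance.
CIF price = 424005.57 + 6038.22 + 74.43 = 430118.22

CIF price: USD 430118.22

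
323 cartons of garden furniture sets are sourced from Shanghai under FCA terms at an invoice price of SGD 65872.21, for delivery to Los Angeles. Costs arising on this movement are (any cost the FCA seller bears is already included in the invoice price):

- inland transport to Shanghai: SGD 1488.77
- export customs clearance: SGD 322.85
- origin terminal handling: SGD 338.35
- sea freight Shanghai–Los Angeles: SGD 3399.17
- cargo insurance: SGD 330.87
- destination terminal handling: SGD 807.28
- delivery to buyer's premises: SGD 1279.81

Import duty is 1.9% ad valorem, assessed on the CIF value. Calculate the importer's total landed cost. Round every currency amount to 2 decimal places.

FCA: the seller delivers export-cleared goods to the carrier; the buyer bears costs from that point.
Already in the invoice (seller's account under FCA): inland to port, export clearance — exclude.
CIF value = FCA price + origin terminal + freight + insurance = 65872.21 + 338.35 + 3399.17 + 330.87 = 69940.60
Import duty = 69940.60 × 1.9% = 1328.87
Buyer bears: origin terminal 338.35 + freight 3399.17 + insurance 330.87 + destination terminal 807.28 + delivery 1279.81 + duty 1328.87 = 7484.35
Landed cost = invoice 65872.21 + 7484.35 = 73356.56

Total landed cost: SGD 73356.56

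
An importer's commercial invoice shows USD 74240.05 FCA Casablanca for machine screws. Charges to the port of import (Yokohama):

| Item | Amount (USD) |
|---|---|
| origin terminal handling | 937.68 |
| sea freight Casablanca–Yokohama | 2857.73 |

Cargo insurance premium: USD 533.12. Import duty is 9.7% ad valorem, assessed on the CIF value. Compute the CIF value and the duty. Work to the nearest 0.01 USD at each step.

CIF value: USD 78568.58; import duty: USD 7621.15

CIF = FCA price + pre-shipment costs + freight + insurance
CIF = 74240.05 + 937.68 + 2857.73 + 533.12 = 78568.58
Import duty = 78568.58 × 9.7% = 7621.15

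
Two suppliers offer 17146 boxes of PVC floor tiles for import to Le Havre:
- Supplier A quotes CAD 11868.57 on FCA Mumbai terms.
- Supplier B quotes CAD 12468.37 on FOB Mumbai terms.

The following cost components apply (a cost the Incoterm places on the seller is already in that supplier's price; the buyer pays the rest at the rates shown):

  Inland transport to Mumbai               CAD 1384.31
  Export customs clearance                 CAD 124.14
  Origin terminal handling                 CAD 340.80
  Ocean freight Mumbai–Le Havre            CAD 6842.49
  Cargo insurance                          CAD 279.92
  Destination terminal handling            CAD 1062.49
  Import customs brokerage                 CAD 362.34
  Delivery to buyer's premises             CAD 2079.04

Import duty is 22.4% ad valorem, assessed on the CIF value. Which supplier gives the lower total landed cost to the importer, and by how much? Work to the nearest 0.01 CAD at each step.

Supplier A is cheaper by CAD 317.01

Supplier A (FCA):
CIF value = FCA price + origin terminal + freight + insurance = 11868.57 + 340.80 + 6842.49 + 279.92 = 19331.78
Import duty = 19331.78 × 22.4% = 4330.32
Buyer bears (A): 340.80 + 6842.49 + 279.92 + 1062.49 + 362.34 + 2079.04 = 10967.08
Landed cost (A) = invoice 11868.57 + 10967.08 + duty 4330.32 = 27165.97
Supplier B (FOB):
CIF value = FOB price + freight + insurance = 12468.37 + 6842.49 + 279.92 = 19590.78
Import duty = 19590.78 × 22.4% = 4388.33
Buyer bears (B): 6842.49 + 279.92 + 1062.49 + 362.34 + 2079.04 = 10626.28
Landed cost (B) = invoice 12468.37 + 10626.28 + duty 4388.33 = 27482.98
Difference = |27165.97 − 27482.98| = 317.01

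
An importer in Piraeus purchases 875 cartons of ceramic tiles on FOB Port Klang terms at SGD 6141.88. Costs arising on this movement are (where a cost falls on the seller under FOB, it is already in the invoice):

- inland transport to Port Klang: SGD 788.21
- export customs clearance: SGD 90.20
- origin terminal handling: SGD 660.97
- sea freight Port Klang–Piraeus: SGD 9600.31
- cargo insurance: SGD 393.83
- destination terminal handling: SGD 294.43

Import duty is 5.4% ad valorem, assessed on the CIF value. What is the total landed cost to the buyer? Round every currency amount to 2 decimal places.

FOB: the seller bears costs until goods are on board at the origin port; the buyer bears freight, insurance and all costs thereafter.
Already in the invoice (seller's account under FOB): inland to port, export clearance, origin terminal — exclude.
CIF value = FOB price + freight + insurance = 6141.88 + 9600.31 + 393.83 = 16136.02
Import duty = 16136.02 × 5.4% = 871.35
Buyer bears: freight 9600.31 + insurance 393.83 + destination terminal 294.43 + duty 871.35 = 11159.92
Landed cost = invoice 6141.88 + 11159.92 = 17301.80

Total landed cost: SGD 17301.80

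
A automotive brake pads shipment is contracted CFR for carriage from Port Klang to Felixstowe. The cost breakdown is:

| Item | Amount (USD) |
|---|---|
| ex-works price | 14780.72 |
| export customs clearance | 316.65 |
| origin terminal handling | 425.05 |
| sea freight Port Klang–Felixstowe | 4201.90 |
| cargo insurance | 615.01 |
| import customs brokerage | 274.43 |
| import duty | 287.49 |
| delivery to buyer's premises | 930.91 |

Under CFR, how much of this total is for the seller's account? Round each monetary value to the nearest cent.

CFR: the seller pays costs through ocean freight to the destination port, but not insurance.
Seller's account: goods 14780.72 + export clearance 316.65 + origin terminal 425.05 + freight 4201.90 = 19724.32
Buyer's account: insurance 615.01 + brokerage 274.43 + duty 287.49 + delivery 930.91 = 2107.84

Seller's account: USD 19724.32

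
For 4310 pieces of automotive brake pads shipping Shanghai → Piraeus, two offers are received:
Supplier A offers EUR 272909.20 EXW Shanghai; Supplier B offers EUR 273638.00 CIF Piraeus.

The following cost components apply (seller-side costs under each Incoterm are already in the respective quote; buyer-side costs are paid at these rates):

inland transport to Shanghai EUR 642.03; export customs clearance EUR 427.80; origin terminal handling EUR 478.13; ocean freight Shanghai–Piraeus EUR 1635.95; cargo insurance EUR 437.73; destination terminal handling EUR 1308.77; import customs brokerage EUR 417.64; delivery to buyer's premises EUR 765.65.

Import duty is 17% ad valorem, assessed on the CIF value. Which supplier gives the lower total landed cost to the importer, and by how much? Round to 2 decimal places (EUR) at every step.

Supplier B is cheaper by EUR 3384.62

Supplier A (EXW):
CIF value = EXW price + inland to port + export clearance + origin terminal + freight + insurance = 272909.20 + 642.03 + 427.80 + 478.13 + 1635.95 + 437.73 = 276530.84
Import duty = 276530.84 × 17% = 47010.24
Buyer bears (A): 642.03 + 427.80 + 478.13 + 1635.95 + 437.73 + 1308.77 + 417.64 + 765.65 = 6113.70
Landed cost (A) = invoice 272909.20 + 6113.70 + duty 47010.24 = 326033.14
Supplier B (CIF):
The CIF price already equals the CIF value: 273638.00
Import duty = 273638.00 × 17% = 46518.46
Buyer bears (B): 1308.77 + 417.64 + 765.65 = 2492.06
Landed cost (B) = invoice 273638.00 + 2492.06 + duty 46518.46 = 322648.52
Difference = |326033.14 − 322648.52| = 3384.62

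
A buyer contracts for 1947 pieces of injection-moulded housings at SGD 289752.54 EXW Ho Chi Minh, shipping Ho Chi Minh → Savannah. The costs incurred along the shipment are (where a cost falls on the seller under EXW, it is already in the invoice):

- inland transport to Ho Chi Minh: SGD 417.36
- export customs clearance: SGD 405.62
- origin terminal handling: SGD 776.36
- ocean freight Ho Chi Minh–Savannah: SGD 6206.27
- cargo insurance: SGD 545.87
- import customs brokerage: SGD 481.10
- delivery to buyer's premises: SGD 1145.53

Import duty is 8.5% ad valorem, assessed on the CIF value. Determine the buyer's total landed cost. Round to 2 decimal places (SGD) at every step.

EXW: the seller makes goods available at their premises; the buyer bears all onward costs.
CIF value = EXW price + inland to port + export clearance + origin terminal + freight + insurance = 289752.54 + 417.36 + 405.62 + 776.36 + 6206.27 + 545.87 = 298104.02
Import duty = 298104.02 × 8.5% = 25338.84
Buyer bears: inland to port 417.36 + export clearance 405.62 + origin terminal 776.36 + freight 6206.27 + insurance 545.87 + brokerage 481.10 + delivery 1145.53 + duty 25338.84 = 35316.95
Landed cost = invoice 289752.54 + 35316.95 = 325069.49

Total landed cost: SGD 325069.49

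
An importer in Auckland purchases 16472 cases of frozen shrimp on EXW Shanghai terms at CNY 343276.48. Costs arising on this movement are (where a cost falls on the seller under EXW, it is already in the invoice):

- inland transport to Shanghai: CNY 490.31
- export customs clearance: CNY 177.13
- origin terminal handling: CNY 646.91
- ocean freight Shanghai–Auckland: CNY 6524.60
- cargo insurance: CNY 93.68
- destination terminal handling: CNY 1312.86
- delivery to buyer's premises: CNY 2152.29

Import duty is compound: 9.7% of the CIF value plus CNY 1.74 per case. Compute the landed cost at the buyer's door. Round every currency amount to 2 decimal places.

Total landed cost: CNY 417402.82

EXW: the seller makes goods available at their premises; the buyer bears all onward costs.
CIF value = EXW price + inland to port + export clearance + origin terminal + freight + insurance = 343276.48 + 490.31 + 177.13 + 646.91 + 6524.60 + 93.68 = 351209.11
Ad valorem component: 351209.11 × 9.7% = 34067.28
Specific component: 16472 × 1.74 = 28661.28
Import duty = 34067.28 + 28661.28 = 62728.56
Buyer bears: inland to port 490.31 + export clearance 177.13 + origin terminal 646.91 + freight 6524.60 + insurance 93.68 + destination terminal 1312.86 + delivery 2152.29 + duty 62728.56 = 74126.34
Landed cost = invoice 343276.48 + 74126.34 = 417402.82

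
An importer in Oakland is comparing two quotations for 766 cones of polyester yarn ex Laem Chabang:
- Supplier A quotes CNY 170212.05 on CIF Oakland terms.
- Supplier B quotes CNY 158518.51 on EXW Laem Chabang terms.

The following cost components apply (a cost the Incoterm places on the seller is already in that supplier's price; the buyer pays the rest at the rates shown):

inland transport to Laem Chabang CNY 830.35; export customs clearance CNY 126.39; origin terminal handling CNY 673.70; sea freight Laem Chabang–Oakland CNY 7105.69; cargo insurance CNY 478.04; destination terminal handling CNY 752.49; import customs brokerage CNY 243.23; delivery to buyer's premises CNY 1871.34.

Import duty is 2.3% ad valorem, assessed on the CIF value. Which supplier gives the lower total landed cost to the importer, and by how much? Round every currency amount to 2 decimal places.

Supplier A (CIF):
The CIF price already equals the CIF value: 170212.05
Import duty = 170212.05 × 2.3% = 3914.88
Buyer bears (A): 752.49 + 243.23 + 1871.34 = 2867.06
Landed cost (A) = invoice 170212.05 + 2867.06 + duty 3914.88 = 176993.99
Supplier B (EXW):
CIF value = EXW price + inland to port + export clearance + origin terminal + freight + insurance = 158518.51 + 830.35 + 126.39 + 673.70 + 7105.69 + 478.04 = 167732.68
Import duty = 167732.68 × 2.3% = 3857.85
Buyer bears (B): 830.35 + 126.39 + 673.70 + 7105.69 + 478.04 + 752.49 + 243.23 + 1871.34 = 12081.23
Landed cost (B) = invoice 158518.51 + 12081.23 + duty 3857.85 = 174457.59
Difference = |176993.99 − 174457.59| = 2536.40

Supplier B is cheaper by CNY 2536.40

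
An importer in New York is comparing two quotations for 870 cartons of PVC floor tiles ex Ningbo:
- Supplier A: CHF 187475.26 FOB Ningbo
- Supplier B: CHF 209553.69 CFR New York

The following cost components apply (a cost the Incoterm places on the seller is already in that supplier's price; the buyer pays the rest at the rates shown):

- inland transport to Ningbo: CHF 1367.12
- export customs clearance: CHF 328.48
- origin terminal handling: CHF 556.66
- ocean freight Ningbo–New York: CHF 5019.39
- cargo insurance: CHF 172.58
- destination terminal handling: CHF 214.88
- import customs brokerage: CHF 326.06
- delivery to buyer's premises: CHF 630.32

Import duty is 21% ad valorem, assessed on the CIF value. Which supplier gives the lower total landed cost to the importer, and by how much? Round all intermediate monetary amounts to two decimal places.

Supplier A is cheaper by CHF 20641.44

Supplier A (FOB):
CIF value = FOB price + freight + insurance = 187475.26 + 5019.39 + 172.58 = 192667.23
Import duty = 192667.23 × 21% = 40460.12
Buyer bears (A): 5019.39 + 172.58 + 214.88 + 326.06 + 630.32 = 6363.23
Landed cost (A) = invoice 187475.26 + 6363.23 + duty 40460.12 = 234298.61
Supplier B (CFR):
CIF value = CFR price + insurance = 209553.69 + 172.58 = 209726.27
Import duty = 209726.27 × 21% = 44042.52
Buyer bears (B): 172.58 + 214.88 + 326.06 + 630.32 = 1343.84
Landed cost (B) = invoice 209553.69 + 1343.84 + duty 44042.52 = 254940.05
Difference = |234298.61 − 254940.05| = 20641.44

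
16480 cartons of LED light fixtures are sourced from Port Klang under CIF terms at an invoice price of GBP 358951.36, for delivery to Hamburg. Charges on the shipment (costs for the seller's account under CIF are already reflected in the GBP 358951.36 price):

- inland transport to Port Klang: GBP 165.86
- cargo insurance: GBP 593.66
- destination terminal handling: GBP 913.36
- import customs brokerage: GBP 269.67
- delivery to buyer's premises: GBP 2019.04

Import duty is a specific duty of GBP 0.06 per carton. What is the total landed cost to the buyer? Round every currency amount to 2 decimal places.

Total landed cost: GBP 363142.23

CIF: the seller pays costs through ocean freight and marine insurance to the destination port.
Already in the invoice (seller's account under CIF): inland to port, insurance — exclude.
The CIF price already equals the CIF value: 358951.36
Import duty = 16480 × 0.06 = 988.80
Buyer bears: destination terminal 913.36 + brokerage 269.67 + delivery 2019.04 + duty 988.80 = 4190.87
Landed cost = invoice 358951.36 + 4190.87 = 363142.23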